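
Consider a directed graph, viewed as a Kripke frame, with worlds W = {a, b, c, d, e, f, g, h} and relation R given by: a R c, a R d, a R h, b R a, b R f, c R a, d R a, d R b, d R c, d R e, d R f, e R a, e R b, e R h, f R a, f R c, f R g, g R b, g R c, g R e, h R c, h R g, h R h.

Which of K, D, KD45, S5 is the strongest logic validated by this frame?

Serial (axiom D): yes — every world has a successor (e.g. a R c).
Euclidean (axiom 5): no — a R c and a R d, but not c R d.
Transitive (axiom 4): no — a R d and d R b, but not a R b.
Reflexive (axiom T): no — a is not related to itself.
So F validates K, D; KD45 would additionally require R to be Euclidean and transitive. The strongest is D.

D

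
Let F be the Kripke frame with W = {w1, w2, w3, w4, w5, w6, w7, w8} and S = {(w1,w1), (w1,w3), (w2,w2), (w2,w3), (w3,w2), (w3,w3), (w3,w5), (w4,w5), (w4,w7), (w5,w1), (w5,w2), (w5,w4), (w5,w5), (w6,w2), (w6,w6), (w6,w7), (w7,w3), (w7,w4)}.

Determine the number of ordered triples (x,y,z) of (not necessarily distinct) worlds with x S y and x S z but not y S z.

Enumerating: (w1,w3,w1), (w3,w2,w5), (w3,w5,w3), (w4,w5,w7), (w4,w7,w5), (w4,w7,w7), (w5,w1,w2), (w5,w1,w4), (w5,w1,w5), (w5,w2,w1), (w5,w2,w4), (w5,w2,w5), … and 11 more.
Total: 23.

23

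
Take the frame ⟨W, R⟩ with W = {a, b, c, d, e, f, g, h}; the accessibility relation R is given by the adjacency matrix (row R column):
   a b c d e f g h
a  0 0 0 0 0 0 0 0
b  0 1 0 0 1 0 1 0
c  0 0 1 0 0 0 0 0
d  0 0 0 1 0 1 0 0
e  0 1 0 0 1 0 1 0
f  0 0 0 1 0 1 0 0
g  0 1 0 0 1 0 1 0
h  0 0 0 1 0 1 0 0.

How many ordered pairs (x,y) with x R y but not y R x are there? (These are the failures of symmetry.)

2

Enumerating: (h,d), (h,f).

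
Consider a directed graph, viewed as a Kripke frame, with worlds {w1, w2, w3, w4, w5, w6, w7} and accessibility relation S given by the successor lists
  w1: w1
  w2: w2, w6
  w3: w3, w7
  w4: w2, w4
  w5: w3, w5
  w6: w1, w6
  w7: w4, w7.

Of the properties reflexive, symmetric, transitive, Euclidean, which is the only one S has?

reflexive

Reflexive: yes — every world is S-related to itself.
Symmetric: no — w2 S w6 but not w6 S w2.
Transitive: no — w2 S w6 and w6 S w1, but not w2 S w1.
Euclidean: no — w2 S w6 and w2 S w2, but not w6 S w2.
Only reflexive holds.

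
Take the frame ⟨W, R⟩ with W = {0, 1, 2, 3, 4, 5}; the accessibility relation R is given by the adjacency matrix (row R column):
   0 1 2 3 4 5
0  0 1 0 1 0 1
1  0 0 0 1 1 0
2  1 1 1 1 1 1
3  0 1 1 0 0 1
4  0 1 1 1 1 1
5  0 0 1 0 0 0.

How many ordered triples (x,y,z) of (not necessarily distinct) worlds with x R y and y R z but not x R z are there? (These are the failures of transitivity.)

Enumerating: (0,1,4), (0,3,2), (0,5,2), (1,3,1), (1,3,2), (1,3,5), (1,4,1), (1,4,2), (1,4,5), (3,1,3), (3,1,4), (3,2,0), … and 8 more.
Total: 20.

20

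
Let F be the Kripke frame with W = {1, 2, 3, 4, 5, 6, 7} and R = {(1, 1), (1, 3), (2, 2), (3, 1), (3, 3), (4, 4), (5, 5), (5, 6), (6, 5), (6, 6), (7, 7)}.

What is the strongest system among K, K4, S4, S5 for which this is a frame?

Transitive (axiom 4): yes — every two-step R-path is closed by a direct edge.
Reflexive (axiom T): yes — every world is R-related to itself.
Euclidean (axiom 5): yes — any two successors of a common world are R-related.
So F validates K, K4, S4, S5. The strongest is S5.

S5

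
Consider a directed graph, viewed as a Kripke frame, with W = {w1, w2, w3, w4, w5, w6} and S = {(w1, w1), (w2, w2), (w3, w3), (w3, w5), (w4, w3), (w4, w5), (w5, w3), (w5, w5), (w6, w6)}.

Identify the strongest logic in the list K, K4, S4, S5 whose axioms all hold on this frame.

Transitive (axiom 4): yes — every two-step S-path is closed by a direct edge.
Reflexive (axiom T): no — w4 is not related to itself.
Euclidean (axiom 5): yes — any two successors of a common world are S-related.
So F validates K, K4; S4 would additionally require S to be reflexive. The strongest is K4.

K4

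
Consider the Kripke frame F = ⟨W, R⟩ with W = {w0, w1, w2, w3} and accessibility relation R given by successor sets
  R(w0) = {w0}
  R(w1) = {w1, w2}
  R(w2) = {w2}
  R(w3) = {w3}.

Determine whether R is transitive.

Transitive: yes — every two-step R-path is closed by a direct edge.

Yes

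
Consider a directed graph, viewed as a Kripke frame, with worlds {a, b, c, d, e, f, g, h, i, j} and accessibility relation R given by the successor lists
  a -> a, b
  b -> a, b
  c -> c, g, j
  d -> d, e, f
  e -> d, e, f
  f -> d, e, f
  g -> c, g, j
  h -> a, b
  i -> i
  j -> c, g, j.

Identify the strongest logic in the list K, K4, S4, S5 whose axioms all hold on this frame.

K4

Transitive (axiom 4): yes — every two-step R-path is closed by a direct edge.
Reflexive (axiom T): no — h is not related to itself.
Euclidean (axiom 5): yes — any two successors of a common world are R-related.
So F validates K, K4; S4 would additionally require R to be reflexive. The strongest is K4.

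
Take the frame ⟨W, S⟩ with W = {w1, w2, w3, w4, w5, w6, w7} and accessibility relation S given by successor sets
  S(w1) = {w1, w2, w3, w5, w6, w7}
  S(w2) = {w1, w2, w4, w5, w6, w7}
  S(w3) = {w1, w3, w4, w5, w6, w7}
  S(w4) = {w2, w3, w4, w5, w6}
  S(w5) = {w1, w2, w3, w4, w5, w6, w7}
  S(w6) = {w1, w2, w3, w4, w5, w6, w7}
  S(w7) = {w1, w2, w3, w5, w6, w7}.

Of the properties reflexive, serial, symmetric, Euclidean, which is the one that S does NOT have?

Reflexive: yes — every world is S-related to itself.
Serial: yes — every world has a successor (e.g. w1 S w1).
Symmetric: yes — every pair in S has its reverse in S.
Euclidean: no — w1 S w2 and w1 S w3, but not w2 S w3.
Only Euclidean fails.

Euclidean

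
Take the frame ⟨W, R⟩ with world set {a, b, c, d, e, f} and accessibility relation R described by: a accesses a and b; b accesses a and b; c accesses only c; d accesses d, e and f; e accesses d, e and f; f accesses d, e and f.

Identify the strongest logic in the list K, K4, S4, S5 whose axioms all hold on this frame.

Transitive (axiom 4): yes — every two-step R-path is closed by a direct edge.
Reflexive (axiom T): yes — every world is R-related to itself.
Euclidean (axiom 5): yes — any two successors of a common world are R-related.
So F validates K, K4, S4, S5. The strongest is S5.

S5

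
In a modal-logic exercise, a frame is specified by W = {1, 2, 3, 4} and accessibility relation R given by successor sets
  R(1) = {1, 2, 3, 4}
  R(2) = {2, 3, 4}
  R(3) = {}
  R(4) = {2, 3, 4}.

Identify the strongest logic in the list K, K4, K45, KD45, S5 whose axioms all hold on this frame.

K4

Transitive (axiom 4): yes — every two-step R-path is closed by a direct edge.
Euclidean (axiom 5): no — 1 R 3 and 1 R 2, but not 3 R 2.
Serial (axiom D): no — 3 has no R-successor.
Reflexive (axiom T): no — 3 is not related to itself.
So F validates K, K4; K45 would additionally require R to be Euclidean. The strongest is K4.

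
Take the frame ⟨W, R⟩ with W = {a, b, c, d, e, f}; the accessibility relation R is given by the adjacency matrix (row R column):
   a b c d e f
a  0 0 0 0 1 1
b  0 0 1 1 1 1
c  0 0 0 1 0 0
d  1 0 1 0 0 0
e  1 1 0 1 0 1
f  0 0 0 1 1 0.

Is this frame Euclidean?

Euclidean: no — b R c and b R e, but not c R e.

No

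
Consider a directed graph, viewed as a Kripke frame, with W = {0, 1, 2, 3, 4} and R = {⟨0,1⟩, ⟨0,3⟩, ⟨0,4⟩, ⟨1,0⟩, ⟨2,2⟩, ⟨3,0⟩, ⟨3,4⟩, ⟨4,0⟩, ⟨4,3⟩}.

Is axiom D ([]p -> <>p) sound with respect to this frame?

Axiom D corresponds to the accessibility relation being serial.
Serial: yes — every world has a successor (e.g. 0 R 1).

Yes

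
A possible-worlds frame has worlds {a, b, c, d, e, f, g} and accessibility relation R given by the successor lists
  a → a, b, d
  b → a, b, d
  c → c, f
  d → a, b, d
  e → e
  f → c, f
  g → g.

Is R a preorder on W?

Yes

Reflexive: yes — every world is R-related to itself.
Transitive: yes — every two-step R-path is closed by a direct edge.
So R is a preorder.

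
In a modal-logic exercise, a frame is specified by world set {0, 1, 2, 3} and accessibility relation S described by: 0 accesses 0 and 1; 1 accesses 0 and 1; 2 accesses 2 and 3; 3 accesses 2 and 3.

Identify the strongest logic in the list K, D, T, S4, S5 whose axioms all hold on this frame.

S5

Serial (axiom D): yes — every world has a successor (e.g. 0 S 0).
Reflexive (axiom T): yes — every world is S-related to itself.
Transitive (axiom 4): yes — every two-step S-path is closed by a direct edge.
Euclidean (axiom 5): yes — any two successors of a common world are S-related.
So F validates K, D, T, S4, S5. The strongest is S5.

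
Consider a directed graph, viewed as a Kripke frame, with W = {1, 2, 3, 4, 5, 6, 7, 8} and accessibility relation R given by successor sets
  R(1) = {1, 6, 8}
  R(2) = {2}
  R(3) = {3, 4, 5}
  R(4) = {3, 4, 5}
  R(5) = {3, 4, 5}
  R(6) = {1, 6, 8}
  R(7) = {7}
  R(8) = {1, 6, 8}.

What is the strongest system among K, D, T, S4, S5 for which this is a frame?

Serial (axiom D): yes — every world has a successor (e.g. 1 R 1).
Reflexive (axiom T): yes — every world is R-related to itself.
Transitive (axiom 4): yes — every two-step R-path is closed by a direct edge.
Euclidean (axiom 5): yes — any two successors of a common world are R-related.
So F validates K, D, T, S4, S5. The strongest is S5.

S5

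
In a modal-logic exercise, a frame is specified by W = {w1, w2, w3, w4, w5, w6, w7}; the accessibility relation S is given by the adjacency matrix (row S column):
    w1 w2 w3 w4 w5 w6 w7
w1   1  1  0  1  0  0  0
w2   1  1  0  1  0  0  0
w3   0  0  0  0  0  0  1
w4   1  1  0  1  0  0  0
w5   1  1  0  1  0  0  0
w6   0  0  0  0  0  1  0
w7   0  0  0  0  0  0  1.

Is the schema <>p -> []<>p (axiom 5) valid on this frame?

By correspondence theory, 5 is valid on a frame iff S is Euclidean.
Euclidean: yes — any two successors of a common world are S-related.

Yes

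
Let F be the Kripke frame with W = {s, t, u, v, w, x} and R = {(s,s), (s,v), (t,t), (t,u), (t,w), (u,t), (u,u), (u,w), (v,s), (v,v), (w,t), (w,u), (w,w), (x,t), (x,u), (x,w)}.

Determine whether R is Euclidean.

Yes

Euclidean: yes — any two successors of a common world are R-related.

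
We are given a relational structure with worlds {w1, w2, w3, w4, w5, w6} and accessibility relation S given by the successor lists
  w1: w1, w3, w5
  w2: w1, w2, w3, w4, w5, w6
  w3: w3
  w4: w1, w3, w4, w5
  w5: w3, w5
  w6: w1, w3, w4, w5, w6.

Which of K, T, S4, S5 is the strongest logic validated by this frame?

Reflexive (axiom T): yes — every world is S-related to itself.
Transitive (axiom 4): yes — every two-step S-path is closed by a direct edge.
Euclidean (axiom 5): no — w1 S w3 and w1 S w5, but not w3 S w5.
So F validates K, T, S4; S5 would additionally require S to be Euclidean. The strongest is S4.

S4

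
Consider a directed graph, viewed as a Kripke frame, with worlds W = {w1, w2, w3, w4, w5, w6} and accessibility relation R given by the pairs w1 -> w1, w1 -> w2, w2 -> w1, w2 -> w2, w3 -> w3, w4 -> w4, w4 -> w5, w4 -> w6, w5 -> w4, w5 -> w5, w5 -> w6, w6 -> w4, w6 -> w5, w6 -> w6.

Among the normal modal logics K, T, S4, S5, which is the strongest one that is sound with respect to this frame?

Reflexive (axiom T): yes — every world is R-related to itself.
Transitive (axiom 4): yes — every two-step R-path is closed by a direct edge.
Euclidean (axiom 5): yes — any two successors of a common world are R-related.
So F validates K, T, S4, S5. The strongest is S5.

S5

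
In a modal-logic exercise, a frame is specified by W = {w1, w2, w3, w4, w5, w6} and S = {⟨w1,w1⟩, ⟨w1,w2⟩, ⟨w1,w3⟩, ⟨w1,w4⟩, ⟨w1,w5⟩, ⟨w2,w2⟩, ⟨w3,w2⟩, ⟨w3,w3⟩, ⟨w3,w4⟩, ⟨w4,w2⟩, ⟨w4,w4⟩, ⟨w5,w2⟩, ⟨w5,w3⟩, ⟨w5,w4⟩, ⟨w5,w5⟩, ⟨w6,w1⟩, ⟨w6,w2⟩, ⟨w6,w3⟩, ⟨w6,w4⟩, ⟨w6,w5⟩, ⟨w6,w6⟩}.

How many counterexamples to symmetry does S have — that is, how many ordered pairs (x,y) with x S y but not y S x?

15

Enumerating: (w1,w2), (w1,w3), (w1,w4), (w1,w5), (w3,w2), (w3,w4), (w4,w2), (w5,w2), (w5,w3), (w5,w4), (w6,w1), (w6,w2), (w6,w3), (w6,w4), (w6,w5).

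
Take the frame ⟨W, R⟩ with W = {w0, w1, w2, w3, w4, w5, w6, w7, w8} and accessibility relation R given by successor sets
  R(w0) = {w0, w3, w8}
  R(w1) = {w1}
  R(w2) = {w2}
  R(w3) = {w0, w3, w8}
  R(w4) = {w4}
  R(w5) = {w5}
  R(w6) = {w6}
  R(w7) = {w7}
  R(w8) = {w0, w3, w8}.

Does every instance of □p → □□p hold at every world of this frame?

Yes

The schema 4 characterises exactly the transitive frames.
Transitive: yes — every two-step R-path is closed by a direct edge.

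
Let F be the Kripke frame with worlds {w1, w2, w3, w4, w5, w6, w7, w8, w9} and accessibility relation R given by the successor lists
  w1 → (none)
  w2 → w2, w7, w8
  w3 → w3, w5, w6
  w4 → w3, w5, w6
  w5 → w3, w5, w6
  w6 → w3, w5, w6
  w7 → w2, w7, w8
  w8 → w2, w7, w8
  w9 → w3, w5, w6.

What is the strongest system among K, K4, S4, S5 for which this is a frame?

K4

Transitive (axiom 4): yes — every two-step R-path is closed by a direct edge.
Reflexive (axiom T): no — w1 is not related to itself.
Euclidean (axiom 5): yes — any two successors of a common world are R-related.
So F validates K, K4; S4 would additionally require R to be reflexive. The strongest is K4.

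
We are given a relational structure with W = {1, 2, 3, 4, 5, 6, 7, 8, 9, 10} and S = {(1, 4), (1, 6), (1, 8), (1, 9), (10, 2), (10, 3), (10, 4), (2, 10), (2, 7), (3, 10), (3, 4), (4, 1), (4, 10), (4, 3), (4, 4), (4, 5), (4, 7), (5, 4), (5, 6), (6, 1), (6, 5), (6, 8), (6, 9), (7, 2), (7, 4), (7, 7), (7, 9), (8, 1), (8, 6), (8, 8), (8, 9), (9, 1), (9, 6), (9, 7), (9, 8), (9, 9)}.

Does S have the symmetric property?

Yes

Symmetric: yes — every pair in S has its reverse in S.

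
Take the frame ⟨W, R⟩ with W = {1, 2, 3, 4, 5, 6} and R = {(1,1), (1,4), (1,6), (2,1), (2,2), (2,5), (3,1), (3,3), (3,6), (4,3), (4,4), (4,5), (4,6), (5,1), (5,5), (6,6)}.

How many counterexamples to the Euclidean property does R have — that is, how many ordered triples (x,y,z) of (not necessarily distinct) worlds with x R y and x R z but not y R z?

Enumerating: (1,4,1), (1,6,1), (1,6,4), (2,1,2), (2,1,5), (2,5,2), (3,1,3), (3,6,1), (3,6,3), (4,3,4), (4,3,5), (4,5,3), (4,5,4), (4,5,6), (4,6,3), (4,6,4), (4,6,5), (5,1,5).

18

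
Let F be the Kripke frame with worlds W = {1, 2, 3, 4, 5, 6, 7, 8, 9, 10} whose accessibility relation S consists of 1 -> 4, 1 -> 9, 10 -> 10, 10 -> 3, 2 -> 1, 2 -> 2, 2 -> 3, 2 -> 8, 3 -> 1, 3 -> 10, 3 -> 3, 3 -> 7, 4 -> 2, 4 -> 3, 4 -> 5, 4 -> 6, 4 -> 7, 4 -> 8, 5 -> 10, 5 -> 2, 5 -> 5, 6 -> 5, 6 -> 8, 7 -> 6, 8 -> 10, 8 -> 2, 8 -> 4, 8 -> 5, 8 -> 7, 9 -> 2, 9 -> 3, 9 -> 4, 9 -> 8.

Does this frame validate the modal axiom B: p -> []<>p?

No

By correspondence theory, B is valid on a frame iff S is symmetric.
Symmetric: no — 1 S 4 but not 4 S 1.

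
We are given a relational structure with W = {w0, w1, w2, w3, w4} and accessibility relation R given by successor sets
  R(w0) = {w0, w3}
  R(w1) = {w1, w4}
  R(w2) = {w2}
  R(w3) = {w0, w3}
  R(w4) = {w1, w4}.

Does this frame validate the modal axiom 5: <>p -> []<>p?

By correspondence theory, 5 is valid on a frame iff R is Euclidean.
Euclidean: yes — any two successors of a common world are R-related.

Yes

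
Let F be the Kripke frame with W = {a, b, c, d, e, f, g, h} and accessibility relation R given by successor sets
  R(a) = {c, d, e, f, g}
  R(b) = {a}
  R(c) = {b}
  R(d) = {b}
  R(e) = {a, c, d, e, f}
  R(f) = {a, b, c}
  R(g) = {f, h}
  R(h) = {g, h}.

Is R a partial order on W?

Reflexive: no — a is not related to itself.
Transitive: no — a R c and c R b, but not a R b.
Antisymmetric: no — a R e and e R a with a ≠ e.
So R is not a partial order.

No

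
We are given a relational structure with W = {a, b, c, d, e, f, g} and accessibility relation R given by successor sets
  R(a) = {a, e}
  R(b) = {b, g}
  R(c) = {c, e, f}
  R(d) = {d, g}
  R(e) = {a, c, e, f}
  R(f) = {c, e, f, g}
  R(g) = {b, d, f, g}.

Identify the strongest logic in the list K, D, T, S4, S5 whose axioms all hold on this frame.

Serial (axiom D): yes — every world has a successor (e.g. a R a).
Reflexive (axiom T): yes — every world is R-related to itself.
Transitive (axiom 4): no — a R e and e R c, but not a R c.
Euclidean (axiom 5): no — e R a and e R c, but not a R c.
So F validates K, D, T; S4 would additionally require R to be transitive. The strongest is T.

T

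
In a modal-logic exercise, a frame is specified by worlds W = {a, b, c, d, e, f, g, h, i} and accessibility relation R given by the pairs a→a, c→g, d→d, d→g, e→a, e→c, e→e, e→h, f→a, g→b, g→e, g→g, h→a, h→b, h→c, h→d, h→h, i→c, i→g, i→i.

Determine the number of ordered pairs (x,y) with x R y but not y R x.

14

Enumerating: (c,g), (d,g), (e,a), (e,c), (e,h), (f,a), (g,b), (g,e), (h,a), (h,b), (h,c), (h,d), (i,c), (i,g).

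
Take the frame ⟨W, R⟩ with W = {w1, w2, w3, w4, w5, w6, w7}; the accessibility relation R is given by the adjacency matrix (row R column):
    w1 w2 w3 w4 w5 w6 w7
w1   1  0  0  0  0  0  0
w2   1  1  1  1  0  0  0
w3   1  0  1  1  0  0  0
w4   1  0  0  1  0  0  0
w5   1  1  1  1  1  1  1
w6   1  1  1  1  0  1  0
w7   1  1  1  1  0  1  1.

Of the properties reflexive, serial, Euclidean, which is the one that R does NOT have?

Euclidean

Reflexive: yes — every world is R-related to itself.
Serial: yes — every world has a successor (e.g. w1 R w1).
Euclidean: no — w2 R w1 and w2 R w3, but not w1 R w3.
Only Euclidean fails.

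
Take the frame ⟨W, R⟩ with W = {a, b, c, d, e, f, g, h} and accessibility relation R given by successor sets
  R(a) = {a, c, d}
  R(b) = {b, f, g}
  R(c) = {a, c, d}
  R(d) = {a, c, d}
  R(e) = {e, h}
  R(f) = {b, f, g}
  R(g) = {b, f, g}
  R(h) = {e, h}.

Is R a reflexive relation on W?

Reflexive: yes — every world is R-related to itself.

Yes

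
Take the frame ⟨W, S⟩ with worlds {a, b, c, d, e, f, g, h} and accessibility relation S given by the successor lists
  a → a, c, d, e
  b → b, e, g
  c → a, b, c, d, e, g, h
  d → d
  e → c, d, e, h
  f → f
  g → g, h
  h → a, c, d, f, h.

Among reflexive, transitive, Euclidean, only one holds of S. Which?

reflexive

Reflexive: yes — every world is S-related to itself.
Transitive: no — a S c and c S b, but not a S b.
Euclidean: no — a S d and a S c, but not d S c.
Only reflexive holds.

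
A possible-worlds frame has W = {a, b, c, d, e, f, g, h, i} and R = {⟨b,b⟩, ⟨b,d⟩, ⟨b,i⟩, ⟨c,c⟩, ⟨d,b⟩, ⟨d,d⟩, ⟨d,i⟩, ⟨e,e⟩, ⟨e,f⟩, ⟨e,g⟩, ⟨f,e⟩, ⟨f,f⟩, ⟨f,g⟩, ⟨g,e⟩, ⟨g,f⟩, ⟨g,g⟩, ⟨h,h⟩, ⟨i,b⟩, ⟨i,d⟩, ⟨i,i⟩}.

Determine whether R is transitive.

Transitive: yes — every two-step R-path is closed by a direct edge.

Yes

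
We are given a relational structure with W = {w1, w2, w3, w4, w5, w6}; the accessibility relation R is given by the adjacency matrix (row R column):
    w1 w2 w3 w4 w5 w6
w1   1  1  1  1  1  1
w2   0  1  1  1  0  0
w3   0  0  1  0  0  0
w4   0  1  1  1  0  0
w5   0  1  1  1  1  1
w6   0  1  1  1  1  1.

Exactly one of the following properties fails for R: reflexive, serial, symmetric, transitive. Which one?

Reflexive: yes — every world is R-related to itself.
Serial: yes — every world has a successor (e.g. w1 R w1).
Symmetric: no — w1 R w2 but not w2 R w1.
Transitive: yes — every two-step R-path is closed by a direct edge.
Only symmetric fails.

symmetric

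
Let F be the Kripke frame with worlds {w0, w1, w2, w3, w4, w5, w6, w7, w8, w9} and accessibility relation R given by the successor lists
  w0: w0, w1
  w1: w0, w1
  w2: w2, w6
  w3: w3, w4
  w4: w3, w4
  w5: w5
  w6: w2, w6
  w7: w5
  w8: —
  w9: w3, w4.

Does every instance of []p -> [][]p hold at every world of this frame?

Yes

By correspondence theory, 4 is valid on a frame iff R is transitive.
Transitive: yes — every two-step R-path is closed by a direct edge.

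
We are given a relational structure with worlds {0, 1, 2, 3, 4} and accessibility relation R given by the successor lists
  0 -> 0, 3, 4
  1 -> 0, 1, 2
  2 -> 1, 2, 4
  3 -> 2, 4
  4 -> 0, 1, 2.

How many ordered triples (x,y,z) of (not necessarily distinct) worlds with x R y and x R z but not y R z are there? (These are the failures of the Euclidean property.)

Enumerating: (0,3,0), (0,3,3), (0,4,3), (0,4,4), (1,0,1), (1,0,2), (1,2,0), (2,1,4), (2,4,4), (3,4,4), (4,0,1), (4,0,2), (4,2,0).

13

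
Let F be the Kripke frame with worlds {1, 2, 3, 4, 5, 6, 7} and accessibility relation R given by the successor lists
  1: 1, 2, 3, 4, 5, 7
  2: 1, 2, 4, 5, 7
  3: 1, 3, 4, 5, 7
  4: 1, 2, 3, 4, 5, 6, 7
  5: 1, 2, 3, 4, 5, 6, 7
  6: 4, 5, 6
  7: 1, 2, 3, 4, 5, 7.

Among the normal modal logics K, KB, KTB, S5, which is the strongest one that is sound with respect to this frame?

KTB

Symmetric (axiom B): yes — every pair in R has its reverse in R.
Reflexive (axiom T): yes — every world is R-related to itself.
Euclidean (axiom 5): no — 1 R 2 and 1 R 3, but not 2 R 3.
So F validates K, KB, KTB; S5 would additionally require R to be Euclidean. The strongest is KTB.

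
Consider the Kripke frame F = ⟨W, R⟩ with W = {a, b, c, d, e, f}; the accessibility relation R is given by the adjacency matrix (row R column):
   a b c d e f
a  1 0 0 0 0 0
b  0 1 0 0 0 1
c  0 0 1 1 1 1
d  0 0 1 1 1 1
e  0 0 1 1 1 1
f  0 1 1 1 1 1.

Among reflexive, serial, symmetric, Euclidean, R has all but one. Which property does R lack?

Reflexive: yes — every world is R-related to itself.
Serial: yes — every world has a successor (e.g. a R a).
Symmetric: yes — every pair in R has its reverse in R.
Euclidean: no — f R b and f R c, but not b R c.
Only Euclidean fails.

Euclidean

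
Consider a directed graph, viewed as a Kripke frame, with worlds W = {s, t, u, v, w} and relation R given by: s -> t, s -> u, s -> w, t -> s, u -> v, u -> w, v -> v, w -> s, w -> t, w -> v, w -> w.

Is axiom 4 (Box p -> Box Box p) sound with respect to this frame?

No

By correspondence theory, 4 is valid on a frame iff R is transitive.
Transitive: no — s R u and u R v, but not s R v.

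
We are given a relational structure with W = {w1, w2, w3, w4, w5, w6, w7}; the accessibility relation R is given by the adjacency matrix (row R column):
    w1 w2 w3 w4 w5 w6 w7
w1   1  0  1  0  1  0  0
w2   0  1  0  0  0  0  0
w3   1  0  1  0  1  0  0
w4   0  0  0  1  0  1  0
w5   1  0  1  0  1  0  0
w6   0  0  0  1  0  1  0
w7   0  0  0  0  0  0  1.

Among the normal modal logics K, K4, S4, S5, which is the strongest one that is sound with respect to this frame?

S5

Transitive (axiom 4): yes — every two-step R-path is closed by a direct edge.
Reflexive (axiom T): yes — every world is R-related to itself.
Euclidean (axiom 5): yes — any two successors of a common world are R-related.
So F validates K, K4, S4, S5. The strongest is S5.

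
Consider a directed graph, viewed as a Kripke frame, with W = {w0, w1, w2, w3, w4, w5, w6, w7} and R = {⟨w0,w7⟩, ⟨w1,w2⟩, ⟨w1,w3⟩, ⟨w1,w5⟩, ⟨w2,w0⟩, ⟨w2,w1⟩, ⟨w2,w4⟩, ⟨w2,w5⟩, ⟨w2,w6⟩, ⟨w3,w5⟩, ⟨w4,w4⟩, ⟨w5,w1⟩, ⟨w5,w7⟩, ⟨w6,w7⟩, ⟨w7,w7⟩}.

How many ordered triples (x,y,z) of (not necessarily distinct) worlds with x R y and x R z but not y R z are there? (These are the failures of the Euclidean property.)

33

Enumerating: (w1,w2,w2), (w1,w2,w3), (w1,w3,w2), (w1,w3,w3), (w1,w5,w2), (w1,w5,w3), (w1,w5,w5), (w2,w0,w0), (w2,w0,w1), (w2,w0,w4), (w2,w0,w5), (w2,w0,w6), … and 21 more.
Total: 33.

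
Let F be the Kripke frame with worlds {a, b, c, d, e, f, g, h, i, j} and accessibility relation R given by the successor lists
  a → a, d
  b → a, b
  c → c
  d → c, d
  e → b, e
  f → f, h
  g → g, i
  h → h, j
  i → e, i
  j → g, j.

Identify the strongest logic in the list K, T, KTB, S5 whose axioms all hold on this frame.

Reflexive (axiom T): yes — every world is R-related to itself.
Symmetric (axiom B): no — a R d but not d R a.
Euclidean (axiom 5): no — a R d and a R a, but not d R a.
So F validates K, T; KTB would additionally require R to be symmetric. The strongest is T.

T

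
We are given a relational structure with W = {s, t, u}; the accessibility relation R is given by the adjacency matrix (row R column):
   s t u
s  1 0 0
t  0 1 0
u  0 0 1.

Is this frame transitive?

Yes

Transitive: yes — every two-step R-path is closed by a direct edge.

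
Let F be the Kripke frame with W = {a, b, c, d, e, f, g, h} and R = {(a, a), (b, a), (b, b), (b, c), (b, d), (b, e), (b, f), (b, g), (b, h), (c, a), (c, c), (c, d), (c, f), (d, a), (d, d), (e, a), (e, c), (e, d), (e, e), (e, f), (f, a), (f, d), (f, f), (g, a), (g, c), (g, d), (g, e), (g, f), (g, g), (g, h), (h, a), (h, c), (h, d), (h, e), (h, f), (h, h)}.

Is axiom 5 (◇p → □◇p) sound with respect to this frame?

Axiom 5 corresponds to the accessibility relation being Euclidean.
Euclidean: no — b R a and b R c, but not a R c.

No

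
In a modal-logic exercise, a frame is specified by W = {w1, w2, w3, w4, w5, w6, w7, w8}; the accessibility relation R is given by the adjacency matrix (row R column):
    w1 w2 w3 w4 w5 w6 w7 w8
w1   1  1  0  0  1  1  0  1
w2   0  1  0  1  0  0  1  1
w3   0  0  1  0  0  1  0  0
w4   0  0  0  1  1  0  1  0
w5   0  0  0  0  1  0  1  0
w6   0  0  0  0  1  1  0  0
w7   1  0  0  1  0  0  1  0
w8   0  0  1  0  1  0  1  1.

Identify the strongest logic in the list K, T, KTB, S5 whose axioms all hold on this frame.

Reflexive (axiom T): yes — every world is R-related to itself.
Symmetric (axiom B): no — w1 R w2 but not w2 R w1.
Euclidean (axiom 5): no — w1 R w2 and w1 R w5, but not w2 R w5.
So F validates K, T; KTB would additionally require R to be symmetric. The strongest is T.

T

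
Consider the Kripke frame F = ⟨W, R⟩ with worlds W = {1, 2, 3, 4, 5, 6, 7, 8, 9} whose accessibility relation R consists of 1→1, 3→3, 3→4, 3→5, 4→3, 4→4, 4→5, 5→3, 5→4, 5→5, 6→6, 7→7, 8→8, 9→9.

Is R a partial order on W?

Reflexive: no — 2 is not related to itself.
Transitive: yes — every two-step R-path is closed by a direct edge.
Antisymmetric: no — 3 R 4 and 4 R 3 with 3 ≠ 4.
So R is not a partial order.

No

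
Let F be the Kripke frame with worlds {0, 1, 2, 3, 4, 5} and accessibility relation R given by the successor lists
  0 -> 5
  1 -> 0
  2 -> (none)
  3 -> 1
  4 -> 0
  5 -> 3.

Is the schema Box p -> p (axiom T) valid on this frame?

No

By correspondence theory, T is valid on a frame iff R is reflexive.
Reflexive: no — 0 is not related to itself.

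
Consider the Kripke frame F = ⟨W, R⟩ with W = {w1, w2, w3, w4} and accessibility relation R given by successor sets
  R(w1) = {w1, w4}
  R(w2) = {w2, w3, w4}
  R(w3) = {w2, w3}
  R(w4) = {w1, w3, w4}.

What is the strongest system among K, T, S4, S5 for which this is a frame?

Reflexive (axiom T): yes — every world is R-related to itself.
Transitive (axiom 4): no — w1 R w4 and w4 R w3, but not w1 R w3.
Euclidean (axiom 5): no — w2 R w3 and w2 R w4, but not w3 R w4.
So F validates K, T; S4 would additionally require R to be transitive. The strongest is T.

T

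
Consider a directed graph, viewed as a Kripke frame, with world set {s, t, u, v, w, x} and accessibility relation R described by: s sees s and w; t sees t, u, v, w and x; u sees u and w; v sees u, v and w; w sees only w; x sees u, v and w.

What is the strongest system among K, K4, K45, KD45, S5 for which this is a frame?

Transitive (axiom 4): yes — every two-step R-path is closed by a direct edge.
Euclidean (axiom 5): no — t R u and t R v, but not u R v.
Serial (axiom D): yes — every world has a successor (e.g. s R s).
Reflexive (axiom T): no — x is not related to itself.
So F validates K, K4; K45 would additionally require R to be Euclidean. The strongest is K4.

K4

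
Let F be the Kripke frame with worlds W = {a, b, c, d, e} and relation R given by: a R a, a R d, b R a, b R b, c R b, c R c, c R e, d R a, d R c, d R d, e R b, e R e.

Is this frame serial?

Serial: yes — every world has a successor (e.g. a R a).

Yes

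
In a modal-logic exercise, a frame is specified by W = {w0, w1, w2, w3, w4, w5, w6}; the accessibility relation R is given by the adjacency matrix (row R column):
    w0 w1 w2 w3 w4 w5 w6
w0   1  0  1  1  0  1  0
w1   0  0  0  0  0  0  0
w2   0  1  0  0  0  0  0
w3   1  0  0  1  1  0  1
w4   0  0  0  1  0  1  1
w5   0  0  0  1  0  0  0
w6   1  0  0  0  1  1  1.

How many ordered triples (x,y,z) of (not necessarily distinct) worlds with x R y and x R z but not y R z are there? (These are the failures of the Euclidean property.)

Enumerating: (w0,w2,w0), (w0,w2,w2), (w0,w2,w3), (w0,w2,w5), (w0,w3,w2), (w0,w3,w5), (w0,w5,w0), (w0,w5,w2), (w0,w5,w5), (w2,w1,w1), (w3,w0,w4), (w3,w0,w6), … and 15 more.
Total: 27.

27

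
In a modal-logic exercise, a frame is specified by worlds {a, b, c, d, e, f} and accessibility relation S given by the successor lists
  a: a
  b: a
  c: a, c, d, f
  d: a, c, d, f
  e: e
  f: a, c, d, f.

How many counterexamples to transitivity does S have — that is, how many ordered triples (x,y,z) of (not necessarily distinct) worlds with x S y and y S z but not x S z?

S is transitive; there are no such tuples.

0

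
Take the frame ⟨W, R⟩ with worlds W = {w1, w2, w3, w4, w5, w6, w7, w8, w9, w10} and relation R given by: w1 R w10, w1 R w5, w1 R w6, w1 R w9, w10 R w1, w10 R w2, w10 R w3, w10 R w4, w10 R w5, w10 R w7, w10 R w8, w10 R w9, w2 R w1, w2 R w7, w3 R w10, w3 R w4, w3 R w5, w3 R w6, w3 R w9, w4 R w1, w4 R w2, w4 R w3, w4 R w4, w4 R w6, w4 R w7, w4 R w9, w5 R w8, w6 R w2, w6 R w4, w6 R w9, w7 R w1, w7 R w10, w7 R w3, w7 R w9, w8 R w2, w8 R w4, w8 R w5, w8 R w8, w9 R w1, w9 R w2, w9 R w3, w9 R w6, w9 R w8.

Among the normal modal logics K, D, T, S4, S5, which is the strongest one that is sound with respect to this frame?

D

Serial (axiom D): yes — every world has a successor (e.g. w1 R w10).
Reflexive (axiom T): no — w1 is not related to itself.
Transitive (axiom 4): no — w1 R w10 and w10 R w2, but not w1 R w2.
Euclidean (axiom 5): no — w1 R w10 and w1 R w6, but not w10 R w6.
So F validates K, D; T would additionally require R to be reflexive. The strongest is D.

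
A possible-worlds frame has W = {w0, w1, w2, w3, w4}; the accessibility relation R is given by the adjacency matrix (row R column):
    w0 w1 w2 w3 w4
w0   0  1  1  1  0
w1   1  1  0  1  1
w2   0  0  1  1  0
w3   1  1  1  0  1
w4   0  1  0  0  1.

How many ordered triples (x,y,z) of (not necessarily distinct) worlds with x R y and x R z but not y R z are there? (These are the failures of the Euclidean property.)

Enumerating: (w0,w1,w2), (w0,w2,w1), (w0,w3,w3), (w1,w0,w0), (w1,w0,w4), (w1,w3,w3), (w1,w4,w0), (w1,w4,w3), (w2,w3,w3), (w3,w0,w0), (w3,w0,w4), (w3,w1,w2), (w3,w2,w0), (w3,w2,w1), (w3,w2,w4), (w3,w4,w0), (w3,w4,w2).

17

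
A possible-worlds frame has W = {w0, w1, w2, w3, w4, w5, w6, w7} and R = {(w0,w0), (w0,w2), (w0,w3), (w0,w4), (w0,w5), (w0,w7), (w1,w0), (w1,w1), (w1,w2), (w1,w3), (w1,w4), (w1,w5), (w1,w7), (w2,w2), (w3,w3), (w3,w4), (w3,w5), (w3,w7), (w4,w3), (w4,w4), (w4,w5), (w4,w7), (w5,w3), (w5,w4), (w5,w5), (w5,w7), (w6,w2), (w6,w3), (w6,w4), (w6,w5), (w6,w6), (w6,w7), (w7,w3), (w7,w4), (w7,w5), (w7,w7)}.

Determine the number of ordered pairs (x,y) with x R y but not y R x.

16

Enumerating: (w0,w2), (w0,w3), (w0,w4), (w0,w5), (w0,w7), (w1,w0), (w1,w2), (w1,w3), (w1,w4), (w1,w5), (w1,w7), (w6,w2), (w6,w3), (w6,w4), (w6,w5), (w6,w7).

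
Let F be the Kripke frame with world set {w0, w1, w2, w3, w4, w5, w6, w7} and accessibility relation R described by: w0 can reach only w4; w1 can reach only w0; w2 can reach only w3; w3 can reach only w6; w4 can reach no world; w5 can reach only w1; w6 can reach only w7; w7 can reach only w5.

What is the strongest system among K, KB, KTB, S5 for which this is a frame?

Symmetric (axiom B): no — w0 R w4 but not w4 R w0.
Reflexive (axiom T): no — w0 is not related to itself.
Euclidean (axiom 5): no — w0 R w4 and w0 R w4, but not w4 R w4.
So F validates K; KB would additionally require R to be symmetric. The strongest is K.

K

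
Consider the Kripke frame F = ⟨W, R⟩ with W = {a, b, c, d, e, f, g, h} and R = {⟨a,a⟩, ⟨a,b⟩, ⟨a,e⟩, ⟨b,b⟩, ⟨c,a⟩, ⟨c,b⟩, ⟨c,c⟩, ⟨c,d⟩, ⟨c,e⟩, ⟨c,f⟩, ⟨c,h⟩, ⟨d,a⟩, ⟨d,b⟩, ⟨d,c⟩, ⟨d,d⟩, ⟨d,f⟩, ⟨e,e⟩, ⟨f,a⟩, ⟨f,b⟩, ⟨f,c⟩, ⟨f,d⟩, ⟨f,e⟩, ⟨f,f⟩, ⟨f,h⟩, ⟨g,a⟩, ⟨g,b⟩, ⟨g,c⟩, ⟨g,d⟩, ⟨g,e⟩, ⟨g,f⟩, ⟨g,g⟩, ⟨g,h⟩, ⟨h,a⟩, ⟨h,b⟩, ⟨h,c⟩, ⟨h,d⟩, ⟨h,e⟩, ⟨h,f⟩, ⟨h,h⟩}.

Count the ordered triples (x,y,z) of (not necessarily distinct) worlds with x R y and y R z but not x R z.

Enumerating: (d,a,e), (d,c,e), (d,c,h), (d,f,e), (d,f,h).

5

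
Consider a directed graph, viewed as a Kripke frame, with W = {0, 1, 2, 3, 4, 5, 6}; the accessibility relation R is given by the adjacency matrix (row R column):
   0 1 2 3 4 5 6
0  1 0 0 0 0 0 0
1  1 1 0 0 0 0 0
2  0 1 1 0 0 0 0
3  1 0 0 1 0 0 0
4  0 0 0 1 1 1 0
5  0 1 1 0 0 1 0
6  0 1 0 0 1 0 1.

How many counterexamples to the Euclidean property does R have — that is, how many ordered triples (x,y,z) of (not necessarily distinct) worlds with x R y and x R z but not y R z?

14

Enumerating: (1,0,1), (2,1,2), (3,0,3), (4,3,4), (4,3,5), (4,5,3), (4,5,4), (5,1,2), (5,1,5), (5,2,5), (6,1,4), (6,1,6), (6,4,1), (6,4,6).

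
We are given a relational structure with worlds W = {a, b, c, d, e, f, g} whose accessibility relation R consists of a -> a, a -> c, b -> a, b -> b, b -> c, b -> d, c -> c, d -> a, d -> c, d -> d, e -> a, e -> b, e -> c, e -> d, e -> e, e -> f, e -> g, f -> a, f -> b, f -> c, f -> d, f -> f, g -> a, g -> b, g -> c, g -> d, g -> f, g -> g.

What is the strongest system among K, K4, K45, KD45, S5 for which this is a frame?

K4

Transitive (axiom 4): yes — every two-step R-path is closed by a direct edge.
Euclidean (axiom 5): no — b R a and b R d, but not a R d.
Serial (axiom D): yes — every world has a successor (e.g. a R a).
Reflexive (axiom T): yes — every world is R-related to itself.
So F validates K, K4; K45 would additionally require R to be Euclidean. The strongest is K4.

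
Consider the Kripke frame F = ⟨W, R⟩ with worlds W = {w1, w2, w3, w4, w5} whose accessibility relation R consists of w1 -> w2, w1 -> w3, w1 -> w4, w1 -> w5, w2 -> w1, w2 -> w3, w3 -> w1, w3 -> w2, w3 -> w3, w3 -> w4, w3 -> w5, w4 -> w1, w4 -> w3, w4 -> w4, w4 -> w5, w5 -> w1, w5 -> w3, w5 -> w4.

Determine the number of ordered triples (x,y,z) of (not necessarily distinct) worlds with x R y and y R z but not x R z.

Enumerating: (w1,w2,w1), (w1,w3,w1), (w1,w4,w1), (w1,w5,w1), (w2,w1,w2), (w2,w1,w4), (w2,w1,w5), (w2,w3,w2), (w2,w3,w4), (w2,w3,w5), (w4,w1,w2), (w4,w3,w2), (w5,w1,w2), (w5,w1,w5), (w5,w3,w2), (w5,w3,w5), (w5,w4,w5).

17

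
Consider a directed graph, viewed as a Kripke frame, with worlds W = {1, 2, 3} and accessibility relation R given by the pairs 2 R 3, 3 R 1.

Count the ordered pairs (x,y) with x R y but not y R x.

2

Enumerating: (2,3), (3,1).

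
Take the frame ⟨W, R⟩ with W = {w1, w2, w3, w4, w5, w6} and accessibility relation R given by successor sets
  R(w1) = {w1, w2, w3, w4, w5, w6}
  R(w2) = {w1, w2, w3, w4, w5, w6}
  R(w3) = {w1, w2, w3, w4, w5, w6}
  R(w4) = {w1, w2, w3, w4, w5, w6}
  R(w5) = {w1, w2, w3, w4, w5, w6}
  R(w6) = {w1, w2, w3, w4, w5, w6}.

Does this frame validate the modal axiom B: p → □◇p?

The schema B characterises exactly the symmetric frames.
Symmetric: yes — every pair in R has its reverse in R.

Yes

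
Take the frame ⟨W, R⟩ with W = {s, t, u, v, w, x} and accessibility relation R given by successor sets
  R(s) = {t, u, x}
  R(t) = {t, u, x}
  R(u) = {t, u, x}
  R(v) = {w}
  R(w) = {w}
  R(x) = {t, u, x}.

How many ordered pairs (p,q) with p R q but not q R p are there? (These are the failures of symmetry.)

Enumerating: (s,t), (s,u), (s,x), (v,w).

4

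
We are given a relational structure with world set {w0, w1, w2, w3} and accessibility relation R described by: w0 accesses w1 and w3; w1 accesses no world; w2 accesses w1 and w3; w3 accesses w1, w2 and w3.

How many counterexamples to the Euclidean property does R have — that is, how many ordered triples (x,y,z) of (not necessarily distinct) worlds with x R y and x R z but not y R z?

8

Enumerating: (w0,w1,w1), (w0,w1,w3), (w2,w1,w1), (w2,w1,w3), (w3,w1,w1), (w3,w1,w2), (w3,w1,w3), (w3,w2,w2).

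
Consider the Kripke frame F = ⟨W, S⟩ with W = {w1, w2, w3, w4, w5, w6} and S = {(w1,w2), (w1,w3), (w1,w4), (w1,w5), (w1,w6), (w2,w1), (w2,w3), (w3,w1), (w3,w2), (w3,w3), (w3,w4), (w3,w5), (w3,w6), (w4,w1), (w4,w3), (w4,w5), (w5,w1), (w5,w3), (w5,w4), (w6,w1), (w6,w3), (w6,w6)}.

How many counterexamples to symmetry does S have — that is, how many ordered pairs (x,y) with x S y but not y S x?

S is symmetric; there are no such tuples.

0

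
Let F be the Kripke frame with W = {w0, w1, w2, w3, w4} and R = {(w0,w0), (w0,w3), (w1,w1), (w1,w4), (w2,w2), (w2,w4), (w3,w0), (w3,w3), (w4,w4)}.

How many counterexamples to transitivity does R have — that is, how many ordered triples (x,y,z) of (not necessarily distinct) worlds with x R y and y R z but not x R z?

0

R is transitive; there are no such tuples.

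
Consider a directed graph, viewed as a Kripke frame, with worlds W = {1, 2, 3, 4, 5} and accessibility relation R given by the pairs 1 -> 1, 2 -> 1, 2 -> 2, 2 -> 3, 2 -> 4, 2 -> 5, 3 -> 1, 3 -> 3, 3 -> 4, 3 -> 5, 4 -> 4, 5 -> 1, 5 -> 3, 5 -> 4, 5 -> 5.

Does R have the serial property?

Serial: yes — every world has a successor (e.g. 1 R 1).

Yes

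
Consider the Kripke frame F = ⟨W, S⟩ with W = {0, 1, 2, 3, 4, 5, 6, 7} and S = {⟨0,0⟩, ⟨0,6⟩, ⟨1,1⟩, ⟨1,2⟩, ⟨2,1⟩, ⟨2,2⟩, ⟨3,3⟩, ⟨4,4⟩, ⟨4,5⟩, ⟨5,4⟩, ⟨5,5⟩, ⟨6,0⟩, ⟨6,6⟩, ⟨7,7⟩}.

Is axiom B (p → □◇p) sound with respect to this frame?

Yes

By correspondence theory, B is valid on a frame iff S is symmetric.
Symmetric: yes — every pair in S has its reverse in S.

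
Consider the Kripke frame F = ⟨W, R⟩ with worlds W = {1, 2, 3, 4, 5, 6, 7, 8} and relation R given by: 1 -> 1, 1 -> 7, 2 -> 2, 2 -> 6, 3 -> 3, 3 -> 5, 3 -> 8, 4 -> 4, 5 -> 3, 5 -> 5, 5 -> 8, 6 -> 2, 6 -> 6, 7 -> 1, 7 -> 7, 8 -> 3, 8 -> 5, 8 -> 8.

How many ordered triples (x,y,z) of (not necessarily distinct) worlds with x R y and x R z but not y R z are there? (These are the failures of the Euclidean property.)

R is Euclidean; there are no such tuples.

0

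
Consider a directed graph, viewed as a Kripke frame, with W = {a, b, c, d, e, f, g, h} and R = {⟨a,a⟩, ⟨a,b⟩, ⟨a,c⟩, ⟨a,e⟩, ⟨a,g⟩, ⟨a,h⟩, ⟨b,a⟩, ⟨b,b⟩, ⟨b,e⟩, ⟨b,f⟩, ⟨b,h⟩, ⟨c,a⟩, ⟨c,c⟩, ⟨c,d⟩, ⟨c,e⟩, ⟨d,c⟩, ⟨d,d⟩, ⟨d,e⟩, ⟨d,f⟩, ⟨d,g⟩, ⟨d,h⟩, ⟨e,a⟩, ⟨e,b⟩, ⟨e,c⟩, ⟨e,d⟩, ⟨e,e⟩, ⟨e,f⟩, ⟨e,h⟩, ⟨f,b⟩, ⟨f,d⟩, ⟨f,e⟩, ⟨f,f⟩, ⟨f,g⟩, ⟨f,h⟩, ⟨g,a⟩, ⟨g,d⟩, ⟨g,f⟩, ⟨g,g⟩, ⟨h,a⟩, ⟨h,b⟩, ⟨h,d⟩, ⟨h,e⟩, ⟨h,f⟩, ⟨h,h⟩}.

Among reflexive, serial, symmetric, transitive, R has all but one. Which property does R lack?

transitive

Reflexive: yes — every world is R-related to itself.
Serial: yes — every world has a successor (e.g. a R a).
Symmetric: yes — every pair in R has its reverse in R.
Transitive: no — a R b and b R f, but not a R f.
Only transitive fails.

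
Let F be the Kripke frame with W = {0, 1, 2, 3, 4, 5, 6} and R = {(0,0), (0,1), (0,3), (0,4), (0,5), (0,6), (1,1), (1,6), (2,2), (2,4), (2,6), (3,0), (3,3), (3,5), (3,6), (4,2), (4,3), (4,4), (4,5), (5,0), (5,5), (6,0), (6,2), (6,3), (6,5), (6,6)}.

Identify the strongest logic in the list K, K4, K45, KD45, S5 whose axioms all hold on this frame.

Transitive (axiom 4): no — 0 R 4 and 4 R 2, but not 0 R 2.
Euclidean (axiom 5): no — 0 R 1 and 0 R 3, but not 1 R 3.
Serial (axiom D): yes — every world has a successor (e.g. 0 R 0).
Reflexive (axiom T): yes — every world is R-related to itself.
So F validates K; K4 would additionally require R to be transitive. The strongest is K.

K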